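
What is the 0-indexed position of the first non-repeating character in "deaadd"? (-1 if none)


Input: deaadd
Character frequencies:
  'a': 2
  'd': 3
  'e': 1
Scanning left to right for freq == 1:
  Position 0 ('d'): freq=3, skip
  Position 1 ('e'): unique! => answer = 1

1


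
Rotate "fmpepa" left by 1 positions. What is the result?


Input: "fmpepa", rotate left by 1
First 1 characters: "f"
Remaining characters: "mpepa"
Concatenate remaining + first: "mpepa" + "f" = "mpepaf"

mpepaf


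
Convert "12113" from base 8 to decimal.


Input: "12113" in base 8
Positional expansion:
  Digit '1' (value 1) x 8^4 = 4096
  Digit '2' (value 2) x 8^3 = 1024
  Digit '1' (value 1) x 8^2 = 64
  Digit '1' (value 1) x 8^1 = 8
  Digit '3' (value 3) x 8^0 = 3
Sum = 5195

5195


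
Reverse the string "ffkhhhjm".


Input: ffkhhhjm
Reading characters right to left:
  Position 7: 'm'
  Position 6: 'j'
  Position 5: 'h'
  Position 4: 'h'
  Position 3: 'h'
  Position 2: 'k'
  Position 1: 'f'
  Position 0: 'f'
Reversed: mjhhhkff

mjhhhkff


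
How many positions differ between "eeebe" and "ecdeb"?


Comparing "eeebe" and "ecdeb" position by position:
  Position 0: 'e' vs 'e' => same
  Position 1: 'e' vs 'c' => DIFFER
  Position 2: 'e' vs 'd' => DIFFER
  Position 3: 'b' vs 'e' => DIFFER
  Position 4: 'e' vs 'b' => DIFFER
Positions that differ: 4

4


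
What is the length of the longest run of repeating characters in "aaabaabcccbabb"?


Input: "aaabaabcccbabb"
Scanning for longest run:
  Position 1 ('a'): continues run of 'a', length=2
  Position 2 ('a'): continues run of 'a', length=3
  Position 3 ('b'): new char, reset run to 1
  Position 4 ('a'): new char, reset run to 1
  Position 5 ('a'): continues run of 'a', length=2
  Position 6 ('b'): new char, reset run to 1
  Position 7 ('c'): new char, reset run to 1
  Position 8 ('c'): continues run of 'c', length=2
  Position 9 ('c'): continues run of 'c', length=3
  Position 10 ('b'): new char, reset run to 1
  Position 11 ('a'): new char, reset run to 1
  Position 12 ('b'): new char, reset run to 1
  Position 13 ('b'): continues run of 'b', length=2
Longest run: 'a' with length 3

3


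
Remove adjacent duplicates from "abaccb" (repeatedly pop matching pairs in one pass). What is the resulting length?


Input: abaccb
Stack-based adjacent duplicate removal:
  Read 'a': push. Stack: a
  Read 'b': push. Stack: ab
  Read 'a': push. Stack: aba
  Read 'c': push. Stack: abac
  Read 'c': matches stack top 'c' => pop. Stack: aba
  Read 'b': push. Stack: abab
Final stack: "abab" (length 4)

4


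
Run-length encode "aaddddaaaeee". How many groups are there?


Input: aaddddaaaeee
Scanning for consecutive runs:
  Group 1: 'a' x 2 (positions 0-1)
  Group 2: 'd' x 4 (positions 2-5)
  Group 3: 'a' x 3 (positions 6-8)
  Group 4: 'e' x 3 (positions 9-11)
Total groups: 4

4


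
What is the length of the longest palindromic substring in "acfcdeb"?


Input: "acfcdeb"
Checking substrings for palindromes:
  [1:4] "cfc" (len 3) => palindrome
Longest palindromic substring: "cfc" with length 3

3


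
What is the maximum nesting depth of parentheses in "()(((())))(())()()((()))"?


Input: "()(((())))(())()()((()))"
Tracking depth:
  Position 0 '(': depth becomes 1
  Position 1 ')': depth becomes 0
  Position 2 '(': depth becomes 1
  Position 3 '(': depth becomes 2
  Position 4 '(': depth becomes 3
  Position 5 '(': depth becomes 4
  Position 6 ')': depth becomes 3
  Position 7 ')': depth becomes 2
  Position 8 ')': depth becomes 1
  Position 9 ')': depth becomes 0
  Position 10 '(': depth becomes 1
  Position 11 '(': depth becomes 2
  Position 12 ')': depth becomes 1
  Position 13 ')': depth becomes 0
  Position 14 '(': depth becomes 1
  Position 15 ')': depth becomes 0
  Position 16 '(': depth becomes 1
  Position 17 ')': depth becomes 0
  Position 18 '(': depth becomes 1
  Position 19 '(': depth becomes 2
  Position 20 '(': depth becomes 3
  Position 21 ')': depth becomes 2
  Position 22 ')': depth becomes 1
  Position 23 ')': depth becomes 0
Maximum depth reached: 4

4


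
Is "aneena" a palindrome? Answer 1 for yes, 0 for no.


Input: aneena
Reversed: aneena
  Compare pos 0 ('a') with pos 5 ('a'): match
  Compare pos 1 ('n') with pos 4 ('n'): match
  Compare pos 2 ('e') with pos 3 ('e'): match
Result: palindrome

1


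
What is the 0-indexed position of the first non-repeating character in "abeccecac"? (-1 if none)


Input: abeccecac
Character frequencies:
  'a': 2
  'b': 1
  'c': 4
  'e': 2
Scanning left to right for freq == 1:
  Position 0 ('a'): freq=2, skip
  Position 1 ('b'): unique! => answer = 1

1


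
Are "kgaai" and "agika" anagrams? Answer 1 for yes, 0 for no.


Strings: "kgaai", "agika"
Sorted first:  aagik
Sorted second: aagik
Sorted forms match => anagrams

1


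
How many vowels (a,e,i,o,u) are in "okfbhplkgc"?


Input: okfbhplkgc
Checking each character:
  'o' at position 0: vowel (running total: 1)
  'k' at position 1: consonant
  'f' at position 2: consonant
  'b' at position 3: consonant
  'h' at position 4: consonant
  'p' at position 5: consonant
  'l' at position 6: consonant
  'k' at position 7: consonant
  'g' at position 8: consonant
  'c' at position 9: consonant
Total vowels: 1

1


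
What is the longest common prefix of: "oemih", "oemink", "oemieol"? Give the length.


Words: oemih, oemink, oemieol
  Position 0: all 'o' => match
  Position 1: all 'e' => match
  Position 2: all 'm' => match
  Position 3: all 'i' => match
  Position 4: ('h', 'n', 'e') => mismatch, stop
LCP = "oemi" (length 4)

4


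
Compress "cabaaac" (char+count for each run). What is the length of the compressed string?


Input: cabaaac
Runs:
  'c' x 1 => "c1"
  'a' x 1 => "a1"
  'b' x 1 => "b1"
  'a' x 3 => "a3"
  'c' x 1 => "c1"
Compressed: "c1a1b1a3c1"
Compressed length: 10

10


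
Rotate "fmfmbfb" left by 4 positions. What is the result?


Input: "fmfmbfb", rotate left by 4
First 4 characters: "fmfm"
Remaining characters: "bfb"
Concatenate remaining + first: "bfb" + "fmfm" = "bfbfmfm"

bfbfmfm


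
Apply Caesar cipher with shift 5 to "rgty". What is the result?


Caesar cipher: shift "rgty" by 5
  'r' (pos 17) + 5 = pos 22 = 'w'
  'g' (pos 6) + 5 = pos 11 = 'l'
  't' (pos 19) + 5 = pos 24 = 'y'
  'y' (pos 24) + 5 = pos 3 = 'd'
Result: wlyd

wlyd


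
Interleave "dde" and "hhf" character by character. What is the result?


Interleaving "dde" and "hhf":
  Position 0: 'd' from first, 'h' from second => "dh"
  Position 1: 'd' from first, 'h' from second => "dh"
  Position 2: 'e' from first, 'f' from second => "ef"
Result: dhdhef

dhdhef


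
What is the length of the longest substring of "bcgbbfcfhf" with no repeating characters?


Input: "bcgbbfcfhf"
Sliding window (track last position of each char):
  Position 0 ('b'): window [0,0] length 1 -- new best
  Position 1 ('c'): window [0,1] length 2 -- new best
  Position 2 ('g'): window [0,2] length 3 -- new best
  Position 3 ('b'): repeat (last at 0), move window start to 1
  Position 3 ('b'): window [1,3] length 3
  Position 4 ('b'): repeat (last at 3), move window start to 4
  Position 4 ('b'): window [4,4] length 1
  Position 5 ('f'): window [4,5] length 2
  Position 6 ('c'): window [4,6] length 3
  Position 7 ('f'): repeat (last at 5), move window start to 6
  Position 7 ('f'): window [6,7] length 2
  Position 8 ('h'): window [6,8] length 3
  Position 9 ('f'): repeat (last at 7), move window start to 8
  Position 9 ('f'): window [8,9] length 2
Longest substring with no repeats: "bcg" with length 3

3


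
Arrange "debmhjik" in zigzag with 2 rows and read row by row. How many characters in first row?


Zigzag "debmhjik" into 2 rows:
Placing characters:
  'd' => row 0
  'e' => row 1
  'b' => row 0
  'm' => row 1
  'h' => row 0
  'j' => row 1
  'i' => row 0
  'k' => row 1
Rows:
  Row 0: "dbhi"
  Row 1: "emjk"
First row length: 4

4


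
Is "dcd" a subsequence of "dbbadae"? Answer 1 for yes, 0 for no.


Check if "dcd" is a subsequence of "dbbadae"
Greedy scan:
  Position 0 ('d'): matches sub[0] = 'd'
  Position 1 ('b'): no match needed
  Position 2 ('b'): no match needed
  Position 3 ('a'): no match needed
  Position 4 ('d'): no match needed
  Position 5 ('a'): no match needed
  Position 6 ('e'): no match needed
Only matched 1/3 characters => not a subsequence

0


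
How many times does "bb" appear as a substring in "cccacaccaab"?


Searching for "bb" in "cccacaccaab"
Scanning each position:
  Position 0: "cc" => no
  Position 1: "cc" => no
  Position 2: "ca" => no
  Position 3: "ac" => no
  Position 4: "ca" => no
  Position 5: "ac" => no
  Position 6: "cc" => no
  Position 7: "ca" => no
  Position 8: "aa" => no
  Position 9: "ab" => no
Total occurrences: 0

0


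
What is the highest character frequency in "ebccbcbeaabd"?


Input: ebccbcbeaabd
Character counts:
  'a': 2
  'b': 4
  'c': 3
  'd': 1
  'e': 2
Maximum frequency: 4

4


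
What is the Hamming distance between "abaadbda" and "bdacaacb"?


Comparing "abaadbda" and "bdacaacb" position by position:
  Position 0: 'a' vs 'b' => differ
  Position 1: 'b' vs 'd' => differ
  Position 2: 'a' vs 'a' => same
  Position 3: 'a' vs 'c' => differ
  Position 4: 'd' vs 'a' => differ
  Position 5: 'b' vs 'a' => differ
  Position 6: 'd' vs 'c' => differ
  Position 7: 'a' vs 'b' => differ
Total differences (Hamming distance): 7

7


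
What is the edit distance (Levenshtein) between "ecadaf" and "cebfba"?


Computing edit distance: "ecadaf" -> "cebfba"
DP table:
           c    e    b    f    b    a
      0    1    2    3    4    5    6
  e   1    1    1    2    3    4    5
  c   2    1    2    2    3    4    5
  a   3    2    2    3    3    4    4
  d   4    3    3    3    4    4    5
  a   5    4    4    4    4    5    4
  f   6    5    5    5    4    5    5
Edit distance = dp[6][6] = 5

5


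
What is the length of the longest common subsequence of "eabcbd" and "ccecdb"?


LCS of "eabcbd" and "ccecdb"
DP table:
           c    c    e    c    d    b
      0    0    0    0    0    0    0
  e   0    0    0    1    1    1    1
  a   0    0    0    1    1    1    1
  b   0    0    0    1    1    1    2
  c   0    1    1    1    2    2    2
  b   0    1    1    1    2    2    3
  d   0    1    1    1    2    3    3
LCS length = dp[6][6] = 3

3


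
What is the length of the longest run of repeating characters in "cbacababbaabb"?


Input: "cbacababbaabb"
Scanning for longest run:
  Position 1 ('b'): new char, reset run to 1
  Position 2 ('a'): new char, reset run to 1
  Position 3 ('c'): new char, reset run to 1
  Position 4 ('a'): new char, reset run to 1
  Position 5 ('b'): new char, reset run to 1
  Position 6 ('a'): new char, reset run to 1
  Position 7 ('b'): new char, reset run to 1
  Position 8 ('b'): continues run of 'b', length=2
  Position 9 ('a'): new char, reset run to 1
  Position 10 ('a'): continues run of 'a', length=2
  Position 11 ('b'): new char, reset run to 1
  Position 12 ('b'): continues run of 'b', length=2
Longest run: 'b' with length 2

2


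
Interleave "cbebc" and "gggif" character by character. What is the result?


Interleaving "cbebc" and "gggif":
  Position 0: 'c' from first, 'g' from second => "cg"
  Position 1: 'b' from first, 'g' from second => "bg"
  Position 2: 'e' from first, 'g' from second => "eg"
  Position 3: 'b' from first, 'i' from second => "bi"
  Position 4: 'c' from first, 'f' from second => "cf"
Result: cgbgegbicf

cgbgegbicf


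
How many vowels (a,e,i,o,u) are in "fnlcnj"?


Input: fnlcnj
Checking each character:
  'f' at position 0: consonant
  'n' at position 1: consonant
  'l' at position 2: consonant
  'c' at position 3: consonant
  'n' at position 4: consonant
  'j' at position 5: consonant
Total vowels: 0

0


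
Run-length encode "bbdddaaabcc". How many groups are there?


Input: bbdddaaabcc
Scanning for consecutive runs:
  Group 1: 'b' x 2 (positions 0-1)
  Group 2: 'd' x 3 (positions 2-4)
  Group 3: 'a' x 3 (positions 5-7)
  Group 4: 'b' x 1 (positions 8-8)
  Group 5: 'c' x 2 (positions 9-10)
Total groups: 5

5


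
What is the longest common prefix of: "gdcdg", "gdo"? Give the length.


Words: gdcdg, gdo
  Position 0: all 'g' => match
  Position 1: all 'd' => match
  Position 2: ('c', 'o') => mismatch, stop
LCP = "gd" (length 2)

2


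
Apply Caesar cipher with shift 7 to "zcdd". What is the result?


Caesar cipher: shift "zcdd" by 7
  'z' (pos 25) + 7 = pos 6 = 'g'
  'c' (pos 2) + 7 = pos 9 = 'j'
  'd' (pos 3) + 7 = pos 10 = 'k'
  'd' (pos 3) + 7 = pos 10 = 'k'
Result: gjkk

gjkk


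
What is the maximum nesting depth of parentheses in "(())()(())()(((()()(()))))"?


Input: "(())()(())()(((()()(()))))"
Tracking depth:
  Position 0 '(': depth becomes 1
  Position 1 '(': depth becomes 2
  Position 2 ')': depth becomes 1
  Position 3 ')': depth becomes 0
  Position 4 '(': depth becomes 1
  Position 5 ')': depth becomes 0
  Position 6 '(': depth becomes 1
  Position 7 '(': depth becomes 2
  Position 8 ')': depth becomes 1
  Position 9 ')': depth becomes 0
  Position 10 '(': depth becomes 1
  Position 11 ')': depth becomes 0
  Position 12 '(': depth becomes 1
  Position 13 '(': depth becomes 2
  Position 14 '(': depth becomes 3
  Position 15 '(': depth becomes 4
  Position 16 ')': depth becomes 3
  Position 17 '(': depth becomes 4
  Position 18 ')': depth becomes 3
  Position 19 '(': depth becomes 4
  Position 20 '(': depth becomes 5
  Position 21 ')': depth becomes 4
  Position 22 ')': depth becomes 3
  Position 23 ')': depth becomes 2
  Position 24 ')': depth becomes 1
  Position 25 ')': depth becomes 0
Maximum depth reached: 5

5


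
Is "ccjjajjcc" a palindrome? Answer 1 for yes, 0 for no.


Input: ccjjajjcc
Reversed: ccjjajjcc
  Compare pos 0 ('c') with pos 8 ('c'): match
  Compare pos 1 ('c') with pos 7 ('c'): match
  Compare pos 2 ('j') with pos 6 ('j'): match
  Compare pos 3 ('j') with pos 5 ('j'): match
Result: palindrome

1


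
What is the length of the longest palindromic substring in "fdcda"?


Input: "fdcda"
Checking substrings for palindromes:
  [1:4] "dcd" (len 3) => palindrome
Longest palindromic substring: "dcd" with length 3

3


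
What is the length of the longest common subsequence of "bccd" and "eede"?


LCS of "bccd" and "eede"
DP table:
           e    e    d    e
      0    0    0    0    0
  b   0    0    0    0    0
  c   0    0    0    0    0
  c   0    0    0    0    0
  d   0    0    0    1    1
LCS length = dp[4][4] = 1

1


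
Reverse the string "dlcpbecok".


Input: dlcpbecok
Reading characters right to left:
  Position 8: 'k'
  Position 7: 'o'
  Position 6: 'c'
  Position 5: 'e'
  Position 4: 'b'
  Position 3: 'p'
  Position 2: 'c'
  Position 1: 'l'
  Position 0: 'd'
Reversed: kocebpcld

kocebpcld


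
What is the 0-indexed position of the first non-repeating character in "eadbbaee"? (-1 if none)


Input: eadbbaee
Character frequencies:
  'a': 2
  'b': 2
  'd': 1
  'e': 3
Scanning left to right for freq == 1:
  Position 0 ('e'): freq=3, skip
  Position 1 ('a'): freq=2, skip
  Position 2 ('d'): unique! => answer = 2

2


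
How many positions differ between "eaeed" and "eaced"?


Comparing "eaeed" and "eaced" position by position:
  Position 0: 'e' vs 'e' => same
  Position 1: 'a' vs 'a' => same
  Position 2: 'e' vs 'c' => DIFFER
  Position 3: 'e' vs 'e' => same
  Position 4: 'd' vs 'd' => same
Positions that differ: 1

1


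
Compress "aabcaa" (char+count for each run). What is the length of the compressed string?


Input: aabcaa
Runs:
  'a' x 2 => "a2"
  'b' x 1 => "b1"
  'c' x 1 => "c1"
  'a' x 2 => "a2"
Compressed: "a2b1c1a2"
Compressed length: 8

8


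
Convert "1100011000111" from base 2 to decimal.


Input: "1100011000111" in base 2
Positional expansion:
  Digit '1' (value 1) x 2^12 = 4096
  Digit '1' (value 1) x 2^11 = 2048
  Digit '0' (value 0) x 2^10 = 0
  Digit '0' (value 0) x 2^9 = 0
  Digit '0' (value 0) x 2^8 = 0
  Digit '1' (value 1) x 2^7 = 128
  Digit '1' (value 1) x 2^6 = 64
  Digit '0' (value 0) x 2^5 = 0
  Digit '0' (value 0) x 2^4 = 0
  Digit '0' (value 0) x 2^3 = 0
  Digit '1' (value 1) x 2^2 = 4
  Digit '1' (value 1) x 2^1 = 2
  Digit '1' (value 1) x 2^0 = 1
Sum = 6343

6343


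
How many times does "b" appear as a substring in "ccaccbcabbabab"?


Searching for "b" in "ccaccbcabbabab"
Scanning each position:
  Position 0: "c" => no
  Position 1: "c" => no
  Position 2: "a" => no
  Position 3: "c" => no
  Position 4: "c" => no
  Position 5: "b" => MATCH
  Position 6: "c" => no
  Position 7: "a" => no
  Position 8: "b" => MATCH
  Position 9: "b" => MATCH
  Position 10: "a" => no
  Position 11: "b" => MATCH
  Position 12: "a" => no
  Position 13: "b" => MATCH
Total occurrences: 5

5


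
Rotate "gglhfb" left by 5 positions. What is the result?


Input: "gglhfb", rotate left by 5
First 5 characters: "gglhf"
Remaining characters: "b"
Concatenate remaining + first: "b" + "gglhf" = "bgglhf"

bgglhf


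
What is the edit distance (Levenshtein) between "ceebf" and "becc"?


Computing edit distance: "ceebf" -> "becc"
DP table:
           b    e    c    c
      0    1    2    3    4
  c   1    1    2    2    3
  e   2    2    1    2    3
  e   3    3    2    2    3
  b   4    3    3    3    3
  f   5    4    4    4    4
Edit distance = dp[5][4] = 4

4


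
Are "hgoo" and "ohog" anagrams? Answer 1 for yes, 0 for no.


Strings: "hgoo", "ohog"
Sorted first:  ghoo
Sorted second: ghoo
Sorted forms match => anagrams

1


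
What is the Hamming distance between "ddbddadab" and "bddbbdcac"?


Comparing "ddbddadab" and "bddbbdcac" position by position:
  Position 0: 'd' vs 'b' => differ
  Position 1: 'd' vs 'd' => same
  Position 2: 'b' vs 'd' => differ
  Position 3: 'd' vs 'b' => differ
  Position 4: 'd' vs 'b' => differ
  Position 5: 'a' vs 'd' => differ
  Position 6: 'd' vs 'c' => differ
  Position 7: 'a' vs 'a' => same
  Position 8: 'b' vs 'c' => differ
Total differences (Hamming distance): 7

7


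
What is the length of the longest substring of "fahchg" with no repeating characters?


Input: "fahchg"
Sliding window (track last position of each char):
  Position 0 ('f'): window [0,0] length 1 -- new best
  Position 1 ('a'): window [0,1] length 2 -- new best
  Position 2 ('h'): window [0,2] length 3 -- new best
  Position 3 ('c'): window [0,3] length 4 -- new best
  Position 4 ('h'): repeat (last at 2), move window start to 3
  Position 4 ('h'): window [3,4] length 2
  Position 5 ('g'): window [3,5] length 3
Longest substring with no repeats: "fahc" with length 4

4


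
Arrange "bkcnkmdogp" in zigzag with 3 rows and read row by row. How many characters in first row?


Zigzag "bkcnkmdogp" into 3 rows:
Placing characters:
  'b' => row 0
  'k' => row 1
  'c' => row 2
  'n' => row 1
  'k' => row 0
  'm' => row 1
  'd' => row 2
  'o' => row 1
  'g' => row 0
  'p' => row 1
Rows:
  Row 0: "bkg"
  Row 1: "knmop"
  Row 2: "cd"
First row length: 3

3


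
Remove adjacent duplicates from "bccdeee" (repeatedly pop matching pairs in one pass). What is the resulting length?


Input: bccdeee
Stack-based adjacent duplicate removal:
  Read 'b': push. Stack: b
  Read 'c': push. Stack: bc
  Read 'c': matches stack top 'c' => pop. Stack: b
  Read 'd': push. Stack: bd
  Read 'e': push. Stack: bde
  Read 'e': matches stack top 'e' => pop. Stack: bd
  Read 'e': push. Stack: bde
Final stack: "bde" (length 3)

3


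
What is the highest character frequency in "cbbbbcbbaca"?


Input: cbbbbcbbaca
Character counts:
  'a': 2
  'b': 6
  'c': 3
Maximum frequency: 6

6


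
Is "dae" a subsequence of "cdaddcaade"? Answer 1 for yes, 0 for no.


Check if "dae" is a subsequence of "cdaddcaade"
Greedy scan:
  Position 0 ('c'): no match needed
  Position 1 ('d'): matches sub[0] = 'd'
  Position 2 ('a'): matches sub[1] = 'a'
  Position 3 ('d'): no match needed
  Position 4 ('d'): no match needed
  Position 5 ('c'): no match needed
  Position 6 ('a'): no match needed
  Position 7 ('a'): no match needed
  Position 8 ('d'): no match needed
  Position 9 ('e'): matches sub[2] = 'e'
All 3 characters matched => is a subsequence

1


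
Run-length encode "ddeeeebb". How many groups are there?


Input: ddeeeebb
Scanning for consecutive runs:
  Group 1: 'd' x 2 (positions 0-1)
  Group 2: 'e' x 4 (positions 2-5)
  Group 3: 'b' x 2 (positions 6-7)
Total groups: 3

3


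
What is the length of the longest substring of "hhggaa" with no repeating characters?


Input: "hhggaa"
Sliding window (track last position of each char):
  Position 0 ('h'): window [0,0] length 1 -- new best
  Position 1 ('h'): repeat (last at 0), move window start to 1
  Position 1 ('h'): window [1,1] length 1
  Position 2 ('g'): window [1,2] length 2 -- new best
  Position 3 ('g'): repeat (last at 2), move window start to 3
  Position 3 ('g'): window [3,3] length 1
  Position 4 ('a'): window [3,4] length 2
  Position 5 ('a'): repeat (last at 4), move window start to 5
  Position 5 ('a'): window [5,5] length 1
Longest substring with no repeats: "hg" with length 2

2


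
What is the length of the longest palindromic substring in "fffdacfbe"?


Input: "fffdacfbe"
Checking substrings for palindromes:
  [0:3] "fff" (len 3) => palindrome
  [0:2] "ff" (len 2) => palindrome
  [1:3] "ff" (len 2) => palindrome
Longest palindromic substring: "fff" with length 3

3


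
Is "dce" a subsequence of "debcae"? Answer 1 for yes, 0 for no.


Check if "dce" is a subsequence of "debcae"
Greedy scan:
  Position 0 ('d'): matches sub[0] = 'd'
  Position 1 ('e'): no match needed
  Position 2 ('b'): no match needed
  Position 3 ('c'): matches sub[1] = 'c'
  Position 4 ('a'): no match needed
  Position 5 ('e'): matches sub[2] = 'e'
All 3 characters matched => is a subsequence

1


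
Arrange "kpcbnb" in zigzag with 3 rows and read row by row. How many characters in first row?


Zigzag "kpcbnb" into 3 rows:
Placing characters:
  'k' => row 0
  'p' => row 1
  'c' => row 2
  'b' => row 1
  'n' => row 0
  'b' => row 1
Rows:
  Row 0: "kn"
  Row 1: "pbb"
  Row 2: "c"
First row length: 2

2


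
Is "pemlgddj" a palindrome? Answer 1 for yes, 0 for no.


Input: pemlgddj
Reversed: jddglmep
  Compare pos 0 ('p') with pos 7 ('j'): MISMATCH
  Compare pos 1 ('e') with pos 6 ('d'): MISMATCH
  Compare pos 2 ('m') with pos 5 ('d'): MISMATCH
  Compare pos 3 ('l') with pos 4 ('g'): MISMATCH
Result: not a palindrome

0


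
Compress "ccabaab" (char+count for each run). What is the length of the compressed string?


Input: ccabaab
Runs:
  'c' x 2 => "c2"
  'a' x 1 => "a1"
  'b' x 1 => "b1"
  'a' x 2 => "a2"
  'b' x 1 => "b1"
Compressed: "c2a1b1a2b1"
Compressed length: 10

10


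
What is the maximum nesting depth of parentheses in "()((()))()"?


Input: "()((()))()"
Tracking depth:
  Position 0 '(': depth becomes 1
  Position 1 ')': depth becomes 0
  Position 2 '(': depth becomes 1
  Position 3 '(': depth becomes 2
  Position 4 '(': depth becomes 3
  Position 5 ')': depth becomes 2
  Position 6 ')': depth becomes 1
  Position 7 ')': depth becomes 0
  Position 8 '(': depth becomes 1
  Position 9 ')': depth becomes 0
Maximum depth reached: 3

3


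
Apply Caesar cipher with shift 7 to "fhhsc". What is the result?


Caesar cipher: shift "fhhsc" by 7
  'f' (pos 5) + 7 = pos 12 = 'm'
  'h' (pos 7) + 7 = pos 14 = 'o'
  'h' (pos 7) + 7 = pos 14 = 'o'
  's' (pos 18) + 7 = pos 25 = 'z'
  'c' (pos 2) + 7 = pos 9 = 'j'
Result: moozj

moozj


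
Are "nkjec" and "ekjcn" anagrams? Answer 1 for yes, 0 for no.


Strings: "nkjec", "ekjcn"
Sorted first:  cejkn
Sorted second: cejkn
Sorted forms match => anagrams

1


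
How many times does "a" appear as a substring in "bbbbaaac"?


Searching for "a" in "bbbbaaac"
Scanning each position:
  Position 0: "b" => no
  Position 1: "b" => no
  Position 2: "b" => no
  Position 3: "b" => no
  Position 4: "a" => MATCH
  Position 5: "a" => MATCH
  Position 6: "a" => MATCH
  Position 7: "c" => no
Total occurrences: 3

3


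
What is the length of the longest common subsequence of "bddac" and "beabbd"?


LCS of "bddac" and "beabbd"
DP table:
           b    e    a    b    b    d
      0    0    0    0    0    0    0
  b   0    1    1    1    1    1    1
  d   0    1    1    1    1    1    2
  d   0    1    1    1    1    1    2
  a   0    1    1    2    2    2    2
  c   0    1    1    2    2    2    2
LCS length = dp[5][6] = 2

2


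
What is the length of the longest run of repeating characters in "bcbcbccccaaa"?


Input: "bcbcbccccaaa"
Scanning for longest run:
  Position 1 ('c'): new char, reset run to 1
  Position 2 ('b'): new char, reset run to 1
  Position 3 ('c'): new char, reset run to 1
  Position 4 ('b'): new char, reset run to 1
  Position 5 ('c'): new char, reset run to 1
  Position 6 ('c'): continues run of 'c', length=2
  Position 7 ('c'): continues run of 'c', length=3
  Position 8 ('c'): continues run of 'c', length=4
  Position 9 ('a'): new char, reset run to 1
  Position 10 ('a'): continues run of 'a', length=2
  Position 11 ('a'): continues run of 'a', length=3
Longest run: 'c' with length 4

4


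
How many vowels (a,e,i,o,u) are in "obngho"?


Input: obngho
Checking each character:
  'o' at position 0: vowel (running total: 1)
  'b' at position 1: consonant
  'n' at position 2: consonant
  'g' at position 3: consonant
  'h' at position 4: consonant
  'o' at position 5: vowel (running total: 2)
Total vowels: 2

2


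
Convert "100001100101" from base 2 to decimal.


Input: "100001100101" in base 2
Positional expansion:
  Digit '1' (value 1) x 2^11 = 2048
  Digit '0' (value 0) x 2^10 = 0
  Digit '0' (value 0) x 2^9 = 0
  Digit '0' (value 0) x 2^8 = 0
  Digit '0' (value 0) x 2^7 = 0
  Digit '1' (value 1) x 2^6 = 64
  Digit '1' (value 1) x 2^5 = 32
  Digit '0' (value 0) x 2^4 = 0
  Digit '0' (value 0) x 2^3 = 0
  Digit '1' (value 1) x 2^2 = 4
  Digit '0' (value 0) x 2^1 = 0
  Digit '1' (value 1) x 2^0 = 1
Sum = 2149

2149


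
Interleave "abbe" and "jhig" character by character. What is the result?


Interleaving "abbe" and "jhig":
  Position 0: 'a' from first, 'j' from second => "aj"
  Position 1: 'b' from first, 'h' from second => "bh"
  Position 2: 'b' from first, 'i' from second => "bi"
  Position 3: 'e' from first, 'g' from second => "eg"
Result: ajbhbieg

ajbhbieg


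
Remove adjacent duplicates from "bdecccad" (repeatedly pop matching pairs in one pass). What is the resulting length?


Input: bdecccad
Stack-based adjacent duplicate removal:
  Read 'b': push. Stack: b
  Read 'd': push. Stack: bd
  Read 'e': push. Stack: bde
  Read 'c': push. Stack: bdec
  Read 'c': matches stack top 'c' => pop. Stack: bde
  Read 'c': push. Stack: bdec
  Read 'a': push. Stack: bdeca
  Read 'd': push. Stack: bdecad
Final stack: "bdecad" (length 6)

6


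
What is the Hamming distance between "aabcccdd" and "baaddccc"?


Comparing "aabcccdd" and "baaddccc" position by position:
  Position 0: 'a' vs 'b' => differ
  Position 1: 'a' vs 'a' => same
  Position 2: 'b' vs 'a' => differ
  Position 3: 'c' vs 'd' => differ
  Position 4: 'c' vs 'd' => differ
  Position 5: 'c' vs 'c' => same
  Position 6: 'd' vs 'c' => differ
  Position 7: 'd' vs 'c' => differ
Total differences (Hamming distance): 6

6


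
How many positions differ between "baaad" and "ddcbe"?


Comparing "baaad" and "ddcbe" position by position:
  Position 0: 'b' vs 'd' => DIFFER
  Position 1: 'a' vs 'd' => DIFFER
  Position 2: 'a' vs 'c' => DIFFER
  Position 3: 'a' vs 'b' => DIFFER
  Position 4: 'd' vs 'e' => DIFFER
Positions that differ: 5

5


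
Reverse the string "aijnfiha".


Input: aijnfiha
Reading characters right to left:
  Position 7: 'a'
  Position 6: 'h'
  Position 5: 'i'
  Position 4: 'f'
  Position 3: 'n'
  Position 2: 'j'
  Position 1: 'i'
  Position 0: 'a'
Reversed: ahifnjia

ahifnjia


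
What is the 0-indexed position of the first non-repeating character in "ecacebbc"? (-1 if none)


Input: ecacebbc
Character frequencies:
  'a': 1
  'b': 2
  'c': 3
  'e': 2
Scanning left to right for freq == 1:
  Position 0 ('e'): freq=2, skip
  Position 1 ('c'): freq=3, skip
  Position 2 ('a'): unique! => answer = 2

2


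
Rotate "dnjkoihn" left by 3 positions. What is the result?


Input: "dnjkoihn", rotate left by 3
First 3 characters: "dnj"
Remaining characters: "koihn"
Concatenate remaining + first: "koihn" + "dnj" = "koihndnj"

koihndnj


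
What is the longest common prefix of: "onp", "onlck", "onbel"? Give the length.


Words: onp, onlck, onbel
  Position 0: all 'o' => match
  Position 1: all 'n' => match
  Position 2: ('p', 'l', 'b') => mismatch, stop
LCP = "on" (length 2)

2


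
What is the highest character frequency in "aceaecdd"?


Input: aceaecdd
Character counts:
  'a': 2
  'c': 2
  'd': 2
  'e': 2
Maximum frequency: 2

2


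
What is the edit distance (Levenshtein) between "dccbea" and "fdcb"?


Computing edit distance: "dccbea" -> "fdcb"
DP table:
           f    d    c    b
      0    1    2    3    4
  d   1    1    1    2    3
  c   2    2    2    1    2
  c   3    3    3    2    2
  b   4    4    4    3    2
  e   5    5    5    4    3
  a   6    6    6    5    4
Edit distance = dp[6][4] = 4

4


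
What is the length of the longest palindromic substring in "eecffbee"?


Input: "eecffbee"
Checking substrings for palindromes:
  [0:2] "ee" (len 2) => palindrome
  [3:5] "ff" (len 2) => palindrome
  [6:8] "ee" (len 2) => palindrome
Longest palindromic substring: "ee" with length 2

2


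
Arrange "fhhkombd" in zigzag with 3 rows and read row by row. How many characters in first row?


Zigzag "fhhkombd" into 3 rows:
Placing characters:
  'f' => row 0
  'h' => row 1
  'h' => row 2
  'k' => row 1
  'o' => row 0
  'm' => row 1
  'b' => row 2
  'd' => row 1
Rows:
  Row 0: "fo"
  Row 1: "hkmd"
  Row 2: "hb"
First row length: 2

2


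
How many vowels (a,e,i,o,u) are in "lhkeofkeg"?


Input: lhkeofkeg
Checking each character:
  'l' at position 0: consonant
  'h' at position 1: consonant
  'k' at position 2: consonant
  'e' at position 3: vowel (running total: 1)
  'o' at position 4: vowel (running total: 2)
  'f' at position 5: consonant
  'k' at position 6: consonant
  'e' at position 7: vowel (running total: 3)
  'g' at position 8: consonant
Total vowels: 3

3


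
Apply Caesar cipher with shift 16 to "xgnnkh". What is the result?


Caesar cipher: shift "xgnnkh" by 16
  'x' (pos 23) + 16 = pos 13 = 'n'
  'g' (pos 6) + 16 = pos 22 = 'w'
  'n' (pos 13) + 16 = pos 3 = 'd'
  'n' (pos 13) + 16 = pos 3 = 'd'
  'k' (pos 10) + 16 = pos 0 = 'a'
  'h' (pos 7) + 16 = pos 23 = 'x'
Result: nwddax

nwddax


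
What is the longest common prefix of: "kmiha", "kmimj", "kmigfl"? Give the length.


Words: kmiha, kmimj, kmigfl
  Position 0: all 'k' => match
  Position 1: all 'm' => match
  Position 2: all 'i' => match
  Position 3: ('h', 'm', 'g') => mismatch, stop
LCP = "kmi" (length 3)

3


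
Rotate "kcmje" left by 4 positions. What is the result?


Input: "kcmje", rotate left by 4
First 4 characters: "kcmj"
Remaining characters: "e"
Concatenate remaining + first: "e" + "kcmj" = "ekcmj"

ekcmj


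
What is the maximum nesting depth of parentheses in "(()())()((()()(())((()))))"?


Input: "(()())()((()()(())((()))))"
Tracking depth:
  Position 0 '(': depth becomes 1
  Position 1 '(': depth becomes 2
  Position 2 ')': depth becomes 1
  Position 3 '(': depth becomes 2
  Position 4 ')': depth becomes 1
  Position 5 ')': depth becomes 0
  Position 6 '(': depth becomes 1
  Position 7 ')': depth becomes 0
  Position 8 '(': depth becomes 1
  Position 9 '(': depth becomes 2
  Position 10 '(': depth becomes 3
  Position 11 ')': depth becomes 2
  Position 12 '(': depth becomes 3
  Position 13 ')': depth becomes 2
  Position 14 '(': depth becomes 3
  Position 15 '(': depth becomes 4
  Position 16 ')': depth becomes 3
  Position 17 ')': depth becomes 2
  Position 18 '(': depth becomes 3
  Position 19 '(': depth becomes 4
  Position 20 '(': depth becomes 5
  Position 21 ')': depth becomes 4
  Position 22 ')': depth becomes 3
  Position 23 ')': depth becomes 2
  Position 24 ')': depth becomes 1
  Position 25 ')': depth becomes 0
Maximum depth reached: 5

5


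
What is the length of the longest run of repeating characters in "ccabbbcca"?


Input: "ccabbbcca"
Scanning for longest run:
  Position 1 ('c'): continues run of 'c', length=2
  Position 2 ('a'): new char, reset run to 1
  Position 3 ('b'): new char, reset run to 1
  Position 4 ('b'): continues run of 'b', length=2
  Position 5 ('b'): continues run of 'b', length=3
  Position 6 ('c'): new char, reset run to 1
  Position 7 ('c'): continues run of 'c', length=2
  Position 8 ('a'): new char, reset run to 1
Longest run: 'b' with length 3

3


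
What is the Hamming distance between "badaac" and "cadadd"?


Comparing "badaac" and "cadadd" position by position:
  Position 0: 'b' vs 'c' => differ
  Position 1: 'a' vs 'a' => same
  Position 2: 'd' vs 'd' => same
  Position 3: 'a' vs 'a' => same
  Position 4: 'a' vs 'd' => differ
  Position 5: 'c' vs 'd' => differ
Total differences (Hamming distance): 3

3


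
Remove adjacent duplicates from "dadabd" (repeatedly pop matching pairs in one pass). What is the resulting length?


Input: dadabd
Stack-based adjacent duplicate removal:
  Read 'd': push. Stack: d
  Read 'a': push. Stack: da
  Read 'd': push. Stack: dad
  Read 'a': push. Stack: dada
  Read 'b': push. Stack: dadab
  Read 'd': push. Stack: dadabd
Final stack: "dadabd" (length 6)

6


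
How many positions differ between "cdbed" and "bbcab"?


Comparing "cdbed" and "bbcab" position by position:
  Position 0: 'c' vs 'b' => DIFFER
  Position 1: 'd' vs 'b' => DIFFER
  Position 2: 'b' vs 'c' => DIFFER
  Position 3: 'e' vs 'a' => DIFFER
  Position 4: 'd' vs 'b' => DIFFER
Positions that differ: 5

5


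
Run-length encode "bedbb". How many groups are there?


Input: bedbb
Scanning for consecutive runs:
  Group 1: 'b' x 1 (positions 0-0)
  Group 2: 'e' x 1 (positions 1-1)
  Group 3: 'd' x 1 (positions 2-2)
  Group 4: 'b' x 2 (positions 3-4)
Total groups: 4

4


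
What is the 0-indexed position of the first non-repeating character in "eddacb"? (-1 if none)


Input: eddacb
Character frequencies:
  'a': 1
  'b': 1
  'c': 1
  'd': 2
  'e': 1
Scanning left to right for freq == 1:
  Position 0 ('e'): unique! => answer = 0

0


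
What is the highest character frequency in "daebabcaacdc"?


Input: daebabcaacdc
Character counts:
  'a': 4
  'b': 2
  'c': 3
  'd': 2
  'e': 1
Maximum frequency: 4

4


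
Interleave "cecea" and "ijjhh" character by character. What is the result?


Interleaving "cecea" and "ijjhh":
  Position 0: 'c' from first, 'i' from second => "ci"
  Position 1: 'e' from first, 'j' from second => "ej"
  Position 2: 'c' from first, 'j' from second => "cj"
  Position 3: 'e' from first, 'h' from second => "eh"
  Position 4: 'a' from first, 'h' from second => "ah"
Result: ciejcjehah

ciejcjehah


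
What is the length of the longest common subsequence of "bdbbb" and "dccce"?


LCS of "bdbbb" and "dccce"
DP table:
           d    c    c    c    e
      0    0    0    0    0    0
  b   0    0    0    0    0    0
  d   0    1    1    1    1    1
  b   0    1    1    1    1    1
  b   0    1    1    1    1    1
  b   0    1    1    1    1    1
LCS length = dp[5][5] = 1

1


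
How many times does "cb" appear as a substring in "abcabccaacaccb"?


Searching for "cb" in "abcabccaacaccb"
Scanning each position:
  Position 0: "ab" => no
  Position 1: "bc" => no
  Position 2: "ca" => no
  Position 3: "ab" => no
  Position 4: "bc" => no
  Position 5: "cc" => no
  Position 6: "ca" => no
  Position 7: "aa" => no
  Position 8: "ac" => no
  Position 9: "ca" => no
  Position 10: "ac" => no
  Position 11: "cc" => no
  Position 12: "cb" => MATCH
Total occurrences: 1

1


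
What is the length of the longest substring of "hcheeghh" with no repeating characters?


Input: "hcheeghh"
Sliding window (track last position of each char):
  Position 0 ('h'): window [0,0] length 1 -- new best
  Position 1 ('c'): window [0,1] length 2 -- new best
  Position 2 ('h'): repeat (last at 0), move window start to 1
  Position 2 ('h'): window [1,2] length 2
  Position 3 ('e'): window [1,3] length 3 -- new best
  Position 4 ('e'): repeat (last at 3), move window start to 4
  Position 4 ('e'): window [4,4] length 1
  Position 5 ('g'): window [4,5] length 2
  Position 6 ('h'): window [4,6] length 3
  Position 7 ('h'): repeat (last at 6), move window start to 7
  Position 7 ('h'): window [7,7] length 1
Longest substring with no repeats: "che" with length 3

3


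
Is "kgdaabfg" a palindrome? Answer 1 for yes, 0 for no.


Input: kgdaabfg
Reversed: gfbaadgk
  Compare pos 0 ('k') with pos 7 ('g'): MISMATCH
  Compare pos 1 ('g') with pos 6 ('f'): MISMATCH
  Compare pos 2 ('d') with pos 5 ('b'): MISMATCH
  Compare pos 3 ('a') with pos 4 ('a'): match
Result: not a palindrome

0


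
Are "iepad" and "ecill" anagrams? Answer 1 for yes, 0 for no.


Strings: "iepad", "ecill"
Sorted first:  adeip
Sorted second: ceill
Differ at position 0: 'a' vs 'c' => not anagrams

0


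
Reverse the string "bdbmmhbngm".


Input: bdbmmhbngm
Reading characters right to left:
  Position 9: 'm'
  Position 8: 'g'
  Position 7: 'n'
  Position 6: 'b'
  Position 5: 'h'
  Position 4: 'm'
  Position 3: 'm'
  Position 2: 'b'
  Position 1: 'd'
  Position 0: 'b'
Reversed: mgnbhmmbdb

mgnbhmmbdb


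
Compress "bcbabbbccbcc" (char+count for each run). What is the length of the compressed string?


Input: bcbabbbccbcc
Runs:
  'b' x 1 => "b1"
  'c' x 1 => "c1"
  'b' x 1 => "b1"
  'a' x 1 => "a1"
  'b' x 3 => "b3"
  'c' x 2 => "c2"
  'b' x 1 => "b1"
  'c' x 2 => "c2"
Compressed: "b1c1b1a1b3c2b1c2"
Compressed length: 16

16


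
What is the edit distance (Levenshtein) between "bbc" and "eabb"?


Computing edit distance: "bbc" -> "eabb"
DP table:
           e    a    b    b
      0    1    2    3    4
  b   1    1    2    2    3
  b   2    2    2    2    2
  c   3    3    3    3    3
Edit distance = dp[3][4] = 3

3


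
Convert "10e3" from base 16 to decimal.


Input: "10e3" in base 16
Positional expansion:
  Digit '1' (value 1) x 16^3 = 4096
  Digit '0' (value 0) x 16^2 = 0
  Digit 'e' (value 14) x 16^1 = 224
  Digit '3' (value 3) x 16^0 = 3
Sum = 4323

4323


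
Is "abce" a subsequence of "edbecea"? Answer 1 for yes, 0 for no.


Check if "abce" is a subsequence of "edbecea"
Greedy scan:
  Position 0 ('e'): no match needed
  Position 1 ('d'): no match needed
  Position 2 ('b'): no match needed
  Position 3 ('e'): no match needed
  Position 4 ('c'): no match needed
  Position 5 ('e'): no match needed
  Position 6 ('a'): matches sub[0] = 'a'
Only matched 1/4 characters => not a subsequence

0


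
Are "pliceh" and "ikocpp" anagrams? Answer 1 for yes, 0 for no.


Strings: "pliceh", "ikocpp"
Sorted first:  cehilp
Sorted second: cikopp
Differ at position 1: 'e' vs 'i' => not anagrams

0


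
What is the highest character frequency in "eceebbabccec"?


Input: eceebbabccec
Character counts:
  'a': 1
  'b': 3
  'c': 4
  'e': 4
Maximum frequency: 4

4


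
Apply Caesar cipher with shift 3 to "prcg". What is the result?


Caesar cipher: shift "prcg" by 3
  'p' (pos 15) + 3 = pos 18 = 's'
  'r' (pos 17) + 3 = pos 20 = 'u'
  'c' (pos 2) + 3 = pos 5 = 'f'
  'g' (pos 6) + 3 = pos 9 = 'j'
Result: sufj

sufj


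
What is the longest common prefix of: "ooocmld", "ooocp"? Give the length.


Words: ooocmld, ooocp
  Position 0: all 'o' => match
  Position 1: all 'o' => match
  Position 2: all 'o' => match
  Position 3: all 'c' => match
  Position 4: ('m', 'p') => mismatch, stop
LCP = "oooc" (length 4)

4


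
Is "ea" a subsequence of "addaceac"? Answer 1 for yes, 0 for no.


Check if "ea" is a subsequence of "addaceac"
Greedy scan:
  Position 0 ('a'): no match needed
  Position 1 ('d'): no match needed
  Position 2 ('d'): no match needed
  Position 3 ('a'): no match needed
  Position 4 ('c'): no match needed
  Position 5 ('e'): matches sub[0] = 'e'
  Position 6 ('a'): matches sub[1] = 'a'
  Position 7 ('c'): no match needed
All 2 characters matched => is a subsequence

1
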